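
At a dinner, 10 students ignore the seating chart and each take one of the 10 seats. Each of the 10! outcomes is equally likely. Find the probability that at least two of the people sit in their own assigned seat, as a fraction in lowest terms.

958879/3628800

Favorable outcomes: Σ_{i≥2} C(10,i)·!(10-i) = 45·14833 + 120·1854 + 210·265 + 252·44 + 210·9 + 120·2 + 45·1 + 10·0 + 1·1 = 958879.
Total outcomes: 10! = 3628800.
Probability = 958879/3628800 = 958879/3628800.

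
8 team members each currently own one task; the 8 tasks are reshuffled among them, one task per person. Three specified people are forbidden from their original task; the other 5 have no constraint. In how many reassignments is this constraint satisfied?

Let A_j be the event that the j-th constrained one is fixed. By inclusion-exclusion over the 3 events:
Σ_{j=0}^{3} (-1)^j C(3,j)(8-j)!
= C(3,0)·8! - C(3,1)·7! + C(3,2)·6! - C(3,3)·5!
= 40320 - 15120 + 2160 - 120
= 27240

27240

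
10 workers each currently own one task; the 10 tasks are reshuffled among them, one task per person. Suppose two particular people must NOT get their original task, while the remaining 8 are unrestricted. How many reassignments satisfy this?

2943360

Inclusion-exclusion on the 2 forbidden self-matches:
Σ_{j=0}^{2} (-1)^j C(2,j)(10-j)!
= C(2,0)·10! - C(2,1)·9! + C(2,2)·8!
= 3628800 - 725760 + 40320
= 2943360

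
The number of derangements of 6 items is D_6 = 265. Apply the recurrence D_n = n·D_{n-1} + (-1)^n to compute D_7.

1854

D_7 = 7·265 - 1 = 1854.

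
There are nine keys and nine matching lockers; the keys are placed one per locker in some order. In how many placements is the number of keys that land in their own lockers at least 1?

Sum C(9,i)·!(9-i) for i = 1..9:
  i=1: C(9,1)·!8 = 9·14833 = 133497
  i=2: C(9,2)·!7 = 36·1854 = 66744
  i=3: C(9,3)·!6 = 84·265 = 22260
  i=4: C(9,4)·!5 = 126·44 = 5544
  i=5: C(9,5)·!4 = 126·9 = 1134
  i=6: C(9,6)·!3 = 84·2 = 168
  i=7: C(9,7)·!2 = 36·1 = 36
  i=8: C(9,8)·!1 = 9·0 = 0
  i=9: C(9,9)·!0 = 1·1 = 1
Total = 229384.

229384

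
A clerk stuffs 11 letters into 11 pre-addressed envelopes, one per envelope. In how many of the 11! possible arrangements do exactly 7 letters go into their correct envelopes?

Choose which 7 of the 11 are fixed: C(11,7) = 330.
The other 4 form a derangement: !4 = 9.
Total: 330 × 9 = 2970.

2970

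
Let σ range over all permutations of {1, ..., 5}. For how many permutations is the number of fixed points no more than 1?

89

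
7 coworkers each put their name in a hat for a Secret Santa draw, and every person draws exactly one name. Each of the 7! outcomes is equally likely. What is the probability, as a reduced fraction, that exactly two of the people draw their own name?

11/60

Favorable outcomes: C(7,2)·!5 = 21·44 = 924.
Total outcomes: 7! = 5040.
Probability = 924/5040 = 11/60.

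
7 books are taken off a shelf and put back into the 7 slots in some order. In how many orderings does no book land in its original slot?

1854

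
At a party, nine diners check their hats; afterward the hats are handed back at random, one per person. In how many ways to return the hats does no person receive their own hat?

By inclusion-exclusion, !9 = Σ (-1)^k · 9!/k! for k=0..9
= 9! - 9!/1! + 9!/2! - 9!/3! + 9!/4! - 9!/5! + 9!/6! - 9!/7! + 9!/8! - 9!/9!
= 362880 - 362880 + 181440 - 60480 + 15120 - 3024 + 504 - 72 + 9 - 1
= 133496

133496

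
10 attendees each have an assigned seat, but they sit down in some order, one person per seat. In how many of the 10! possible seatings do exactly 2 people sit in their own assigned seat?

Pick the 2 fixed positions: C(10,2) = 45 ways.
The other 8 form a derangement: !8 = 14833.
Total: 45 × 14833 = 667485.

667485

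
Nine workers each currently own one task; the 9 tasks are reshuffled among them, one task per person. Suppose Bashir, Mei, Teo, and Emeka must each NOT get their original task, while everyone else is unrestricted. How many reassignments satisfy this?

Let A_j be the event that the j-th constrained one is fixed. By inclusion-exclusion over the 4 events:
Σ_{j=0}^{4} (-1)^j C(4,j)(9-j)!
= C(4,0)·9! - C(4,1)·8! + C(4,2)·7! - C(4,3)·6! + C(4,4)·5!
= 362880 - 161280 + 30240 - 2880 + 120
= 229080

229080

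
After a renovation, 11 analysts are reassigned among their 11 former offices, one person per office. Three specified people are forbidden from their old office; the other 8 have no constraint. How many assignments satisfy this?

30078720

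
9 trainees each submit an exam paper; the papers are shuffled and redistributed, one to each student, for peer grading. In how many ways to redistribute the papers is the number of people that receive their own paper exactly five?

1134

Pick the 5 fixed positions: C(9,5) = 126 ways.
The remaining 4 must be deranged: !4 = 9.
Total: 126 × 9 = 1134.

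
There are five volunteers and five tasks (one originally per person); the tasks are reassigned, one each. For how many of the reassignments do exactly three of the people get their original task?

Choose which 3 of the 5 are fixed: C(5,3) = 10.
The remaining 2 must be deranged: !2 = 1.
Total: 10 × 1 = 10.

10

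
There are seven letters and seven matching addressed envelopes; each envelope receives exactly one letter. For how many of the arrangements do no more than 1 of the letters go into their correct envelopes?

3709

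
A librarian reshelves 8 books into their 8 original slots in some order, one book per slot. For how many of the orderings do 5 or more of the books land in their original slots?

141

Sum C(8,i)·!(8-i) for i = 5..8:
  i=5: C(8,5)·!3 = 56·2 = 112
  i=6: C(8,6)·!2 = 28·1 = 28
  i=7: C(8,7)·!1 = 8·0 = 0
  i=8: C(8,8)·!0 = 1·1 = 1
Total = 141.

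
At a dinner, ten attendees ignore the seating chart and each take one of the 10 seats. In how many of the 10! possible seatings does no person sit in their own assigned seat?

1334961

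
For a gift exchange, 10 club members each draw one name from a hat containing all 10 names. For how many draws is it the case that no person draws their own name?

1334961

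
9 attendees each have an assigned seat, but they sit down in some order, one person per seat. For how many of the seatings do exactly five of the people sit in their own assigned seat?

Choose which 5 of the 9 are fixed: C(9,5) = 126.
The remaining 4 must be deranged: !4 = 9.
Total: 126 × 9 = 1134.

1134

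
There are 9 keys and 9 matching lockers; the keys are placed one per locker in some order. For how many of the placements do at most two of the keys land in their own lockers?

333737

# with exactly i fixed is C(9,i)·!(9-i); sum over i=0..2:
  i=0: C(9,0)·!9 = 1·133496 = 133496
  i=1: C(9,1)·!8 = 9·14833 = 133497
  i=2: C(9,2)·!7 = 36·1854 = 66744
Total = 333737.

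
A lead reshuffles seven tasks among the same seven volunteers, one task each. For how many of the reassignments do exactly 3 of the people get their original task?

Pick the 3 fixed positions: C(7,3) = 35 ways.
The other 4 form a derangement: !4 = 9.
Total: 35 × 9 = 315.

315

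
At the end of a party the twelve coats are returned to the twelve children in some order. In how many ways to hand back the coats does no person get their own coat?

176214841

Use !n = n·!(n-1) + (-1)^n.
!12 = 12·14684570 + 1 = 176214841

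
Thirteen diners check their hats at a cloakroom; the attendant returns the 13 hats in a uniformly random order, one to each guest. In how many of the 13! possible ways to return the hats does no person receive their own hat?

2290792932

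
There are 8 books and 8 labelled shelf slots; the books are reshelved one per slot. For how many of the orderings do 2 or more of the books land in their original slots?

# with exactly i fixed is C(8,i)·!(8-i); sum over i=2..8:
  i=2: C(8,2)·!6 = 28·265 = 7420
  i=3: C(8,3)·!5 = 56·44 = 2464
  i=4: C(8,4)·!4 = 70·9 = 630
  i=5: C(8,5)·!3 = 56·2 = 112
  i=6: C(8,6)·!2 = 28·1 = 28
  i=7: C(8,7)·!1 = 8·0 = 0
  i=8: C(8,8)·!0 = 1·1 = 1
Total = 10655.

10655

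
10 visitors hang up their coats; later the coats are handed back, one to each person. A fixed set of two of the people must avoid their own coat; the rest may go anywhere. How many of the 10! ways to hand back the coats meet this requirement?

2943360

Let A_j be the event that the j-th constrained one is fixed. By inclusion-exclusion over the 2 events:
Σ_{j=0}^{2} (-1)^j C(2,j)(10-j)!
= C(2,0)·10! - C(2,1)·9! + C(2,2)·8!
= 3628800 - 725760 + 40320
= 2943360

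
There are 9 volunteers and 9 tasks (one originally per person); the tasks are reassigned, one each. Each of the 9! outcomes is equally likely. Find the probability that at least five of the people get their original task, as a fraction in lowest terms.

Favorable outcomes: Σ_{i≥5} C(9,i)·!(9-i) = 126·9 + 84·2 + 36·1 + 9·0 + 1·1 = 1339.
Total outcomes: 9! = 362880.
Probability = 1339/362880 = 1339/362880.

1339/362880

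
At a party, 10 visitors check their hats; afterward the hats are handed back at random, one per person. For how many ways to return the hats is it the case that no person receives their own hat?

Use !n = (n-1)(!(n-1) + !(n-2)).
!10 = 9·(133496 + 14833) = 9·148329 = 1334961

1334961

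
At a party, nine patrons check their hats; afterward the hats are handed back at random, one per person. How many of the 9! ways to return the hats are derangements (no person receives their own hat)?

133496

Use !n = n·!(n-1) + (-1)^n.
!9 = 9·14833 - 1 = 133496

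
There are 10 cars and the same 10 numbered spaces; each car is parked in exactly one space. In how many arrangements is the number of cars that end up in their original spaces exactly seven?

Pick the 7 fixed positions: C(10,7) = 120 ways.
The other 3 form a derangement: !3 = 2.
Total: 120 × 2 = 240.

240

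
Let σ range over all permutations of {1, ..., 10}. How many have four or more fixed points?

68914

# with exactly i fixed is C(10,i)·!(10-i); sum over i=4..10:
  i=4: C(10,4)·!6 = 210·265 = 55650
  i=5: C(10,5)·!5 = 252·44 = 11088
  i=6: C(10,6)·!4 = 210·9 = 1890
  i=7: C(10,7)·!3 = 120·2 = 240
  i=8: C(10,8)·!2 = 45·1 = 45
  i=9: C(10,9)·!1 = 10·0 = 0
  i=10: C(10,10)·!0 = 1·1 = 1
Total = 68914.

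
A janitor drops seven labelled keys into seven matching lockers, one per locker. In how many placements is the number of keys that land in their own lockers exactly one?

Pick the single fixed position: C(7,1) = 7 ways.
The other 6 form a derangement: !6 = 265.
Total: 7 × 265 = 1855.

1855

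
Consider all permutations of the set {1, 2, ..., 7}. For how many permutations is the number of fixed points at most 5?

5039

Sum C(7,i)·!(7-i) for i = 0..5:
  i=0: C(7,0)·!7 = 1·1854 = 1854
  i=1: C(7,1)·!6 = 7·265 = 1855
  i=2: C(7,2)·!5 = 21·44 = 924
  i=3: C(7,3)·!4 = 35·9 = 315
  i=4: C(7,4)·!3 = 35·2 = 70
  i=5: C(7,5)·!2 = 21·1 = 21
Total = 5039.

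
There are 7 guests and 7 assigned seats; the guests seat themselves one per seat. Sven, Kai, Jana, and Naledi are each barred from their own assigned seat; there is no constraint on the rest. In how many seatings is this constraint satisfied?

2790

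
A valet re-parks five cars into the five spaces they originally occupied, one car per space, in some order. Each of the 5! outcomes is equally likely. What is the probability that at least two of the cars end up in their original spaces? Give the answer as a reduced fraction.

Favorable outcomes: Σ_{i≥2} C(5,i)·!(5-i) = 10·2 + 10·1 + 5·0 + 1·1 = 31.
Total outcomes: 5! = 120.
Probability = 31/120 = 31/120.

31/120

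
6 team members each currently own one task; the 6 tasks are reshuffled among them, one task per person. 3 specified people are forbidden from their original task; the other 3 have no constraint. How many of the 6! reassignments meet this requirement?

Inclusion-exclusion on the 3 forbidden self-matches:
Σ_{j=0}^{3} (-1)^j C(3,j)(6-j)!
= C(3,0)·6! - C(3,1)·5! + C(3,2)·4! - C(3,3)·3!
= 720 - 360 + 72 - 6
= 426

426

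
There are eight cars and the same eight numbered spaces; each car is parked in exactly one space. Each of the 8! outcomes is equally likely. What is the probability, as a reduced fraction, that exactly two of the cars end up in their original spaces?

53/288

Favorable outcomes: C(8,2)·!6 = 28·265 = 7420.
Total outcomes: 8! = 40320.
Probability = 7420/40320 = 53/288.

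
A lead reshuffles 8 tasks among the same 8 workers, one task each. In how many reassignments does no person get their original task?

The number of derangements of 8 is !8 = Σ_{k=0}^{8} (-1)^k·8!/k!
= 8! - 8!/1! + 8!/2! - 8!/3! + 8!/4! - 8!/5! + 8!/6! - 8!/7! + 8!/8!
= 40320 - 40320 + 20160 - 6720 + 1680 - 336 + 56 - 8 + 1
= 14833

14833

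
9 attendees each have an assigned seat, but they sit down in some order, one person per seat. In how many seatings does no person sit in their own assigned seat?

133496

Use !n = n·!(n-1) + (-1)^n.
!9 = 9·14833 - 1 = 133496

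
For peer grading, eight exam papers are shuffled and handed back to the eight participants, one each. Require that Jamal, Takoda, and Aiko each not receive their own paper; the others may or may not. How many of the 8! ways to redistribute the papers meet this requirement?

Inclusion-exclusion on the 3 forbidden self-matches:
Σ_{j=0}^{3} (-1)^j C(3,j)(8-j)!
= C(3,0)·8! - C(3,1)·7! + C(3,2)·6! - C(3,3)·5!
= 40320 - 15120 + 2160 - 120
= 27240

27240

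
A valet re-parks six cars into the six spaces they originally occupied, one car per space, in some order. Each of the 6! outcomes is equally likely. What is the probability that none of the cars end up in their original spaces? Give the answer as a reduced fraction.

Favorable outcomes: !6 = 265.
Total outcomes: 6! = 720.
Probability = 265/720 = 53/144.

53/144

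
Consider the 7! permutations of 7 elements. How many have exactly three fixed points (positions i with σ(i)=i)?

Choose which 3 of the 7 are fixed: C(7,3) = 35.
The other 4 form a derangement: !4 = 9.
Total: 35 × 9 = 315.

315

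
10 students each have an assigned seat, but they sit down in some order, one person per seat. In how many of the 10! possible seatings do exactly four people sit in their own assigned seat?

55650

Pick the 4 fixed positions: C(10,4) = 210 ways.
The other 6 form a derangement: !6 = 265.
Total: 210 × 265 = 55650.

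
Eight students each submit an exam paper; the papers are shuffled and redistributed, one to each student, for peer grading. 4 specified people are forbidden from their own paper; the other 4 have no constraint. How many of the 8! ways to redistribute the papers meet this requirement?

24024

Inclusion-exclusion on the 4 forbidden self-matches:
Σ_{j=0}^{4} (-1)^j C(4,j)(8-j)!
= C(4,0)·8! - C(4,1)·7! + C(4,2)·6! - C(4,3)·5! + C(4,4)·4!
= 40320 - 20160 + 4320 - 480 + 24
= 24024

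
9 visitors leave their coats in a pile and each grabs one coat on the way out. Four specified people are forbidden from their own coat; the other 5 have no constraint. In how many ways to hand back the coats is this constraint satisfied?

229080

Let A_j be the event that the j-th constrained one is fixed. By inclusion-exclusion over the 4 events:
Σ_{j=0}^{4} (-1)^j C(4,j)(9-j)!
= C(4,0)·9! - C(4,1)·8! + C(4,2)·7! - C(4,3)·6! + C(4,4)·5!
= 362880 - 161280 + 30240 - 2880 + 120
= 229080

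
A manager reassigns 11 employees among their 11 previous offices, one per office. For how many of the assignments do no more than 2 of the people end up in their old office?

36711421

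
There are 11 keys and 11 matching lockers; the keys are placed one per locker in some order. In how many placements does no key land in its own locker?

14684570

The number of derangements of 11 is !11 = Σ_{k=0}^{11} (-1)^k·11!/k!
= 11! - 11!/1! + 11!/2! - 11!/3! + 11!/4! - 11!/5! + 11!/6! - 11!/7! + 11!/8! - 11!/9! + 11!/10! - 11!/11!
= 39916800 - 39916800 + 19958400 - 6652800 + 1663200 - 332640 + 55440 - 7920 + 990 - 110 + 11 - 1
= 14684570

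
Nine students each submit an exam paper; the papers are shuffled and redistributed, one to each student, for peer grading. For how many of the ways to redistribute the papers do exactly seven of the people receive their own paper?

Pick the 7 fixed positions: C(9,7) = 36 ways.
The remaining 2 must be deranged: !2 = 1.
Total: 36 × 1 = 36.

36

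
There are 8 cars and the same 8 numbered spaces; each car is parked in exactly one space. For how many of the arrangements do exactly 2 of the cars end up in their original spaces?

Pick the 2 fixed positions: C(8,2) = 28 ways.
The other 6 form a derangement: !6 = 265.
Total: 28 × 265 = 7420.

7420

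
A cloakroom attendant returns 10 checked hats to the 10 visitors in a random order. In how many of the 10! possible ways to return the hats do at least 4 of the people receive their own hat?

# with exactly i fixed is C(10,i)·!(10-i); sum over i=4..10:
  i=4: C(10,4)·!6 = 210·265 = 55650
  i=5: C(10,5)·!5 = 252·44 = 11088
  i=6: C(10,6)·!4 = 210·9 = 1890
  i=7: C(10,7)·!3 = 120·2 = 240
  i=8: C(10,8)·!2 = 45·1 = 45
  i=9: C(10,9)·!1 = 10·0 = 0
  i=10: C(10,10)·!0 = 1·1 = 1
Total = 68914.

68914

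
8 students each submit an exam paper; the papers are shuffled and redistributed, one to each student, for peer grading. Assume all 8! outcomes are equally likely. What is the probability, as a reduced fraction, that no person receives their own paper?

2119/5760

Favorable outcomes: !8 = 14833.
Total outcomes: 8! = 40320.
Probability = 14833/40320 = 2119/5760.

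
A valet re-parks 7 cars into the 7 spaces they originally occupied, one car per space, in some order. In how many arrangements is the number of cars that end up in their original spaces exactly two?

Choose which 2 of the 7 are fixed: C(7,2) = 21.
The other 5 form a derangement: !5 = 44.
Total: 21 × 44 = 924.

924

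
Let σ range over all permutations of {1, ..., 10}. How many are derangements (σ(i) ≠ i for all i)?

Use !n = n·!(n-1) + (-1)^n.
!10 = 10·133496 + 1 = 1334961

1334961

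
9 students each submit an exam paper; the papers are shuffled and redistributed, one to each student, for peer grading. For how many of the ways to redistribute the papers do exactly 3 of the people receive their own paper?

22260

Choose which 3 of the 9 are fixed: C(9,3) = 84.
The other 6 form a derangement: !6 = 265.
Total: 84 × 265 = 22260.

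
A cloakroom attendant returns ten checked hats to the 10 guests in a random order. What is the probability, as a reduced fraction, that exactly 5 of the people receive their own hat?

11/3600

Favorable outcomes: C(10,5)·!5 = 252·44 = 11088.
Total outcomes: 10! = 3628800.
Probability = 11088/3628800 = 11/3600.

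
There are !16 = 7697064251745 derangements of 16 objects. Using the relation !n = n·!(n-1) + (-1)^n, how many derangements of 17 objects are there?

130850092279664

!17 = 17·7697064251745 - 1 = 130850092279664.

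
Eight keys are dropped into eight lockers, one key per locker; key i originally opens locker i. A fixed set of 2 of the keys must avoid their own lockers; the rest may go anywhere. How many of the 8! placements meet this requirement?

30960

Inclusion-exclusion on the 2 forbidden self-matches:
Σ_{j=0}^{2} (-1)^j C(2,j)(8-j)!
= C(2,0)·8! - C(2,1)·7! + C(2,2)·6!
= 40320 - 10080 + 720
= 30960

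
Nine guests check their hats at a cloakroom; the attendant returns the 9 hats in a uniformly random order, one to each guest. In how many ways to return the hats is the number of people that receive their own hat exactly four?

5544

Choose which 4 of the 9 are fixed: C(9,4) = 126.
The other 5 form a derangement: !5 = 44.
Total: 126 × 44 = 5544.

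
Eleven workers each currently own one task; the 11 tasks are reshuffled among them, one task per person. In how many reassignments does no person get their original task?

14684570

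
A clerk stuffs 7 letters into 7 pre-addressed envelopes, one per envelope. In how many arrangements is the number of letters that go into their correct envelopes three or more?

407

# with exactly i fixed is C(7,i)·!(7-i); sum over i=3..7:
  i=3: C(7,3)·!4 = 35·9 = 315
  i=4: C(7,4)·!3 = 35·2 = 70
  i=5: C(7,5)·!2 = 21·1 = 21
  i=6: C(7,6)·!1 = 7·0 = 0
  i=7: C(7,7)·!0 = 1·1 = 1
Total = 407.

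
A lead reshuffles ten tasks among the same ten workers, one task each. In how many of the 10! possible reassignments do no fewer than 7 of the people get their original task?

# with exactly i fixed is C(10,i)·!(10-i); sum over i=7..10:
  i=7: C(10,7)·!3 = 120·2 = 240
  i=8: C(10,8)·!2 = 45·1 = 45
  i=9: C(10,9)·!1 = 10·0 = 0
  i=10: C(10,10)·!0 = 1·1 = 1
Total = 286.

286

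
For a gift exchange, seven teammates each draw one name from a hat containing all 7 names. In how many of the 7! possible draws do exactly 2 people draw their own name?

924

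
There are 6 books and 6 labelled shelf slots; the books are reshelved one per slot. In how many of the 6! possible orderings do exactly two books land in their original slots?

135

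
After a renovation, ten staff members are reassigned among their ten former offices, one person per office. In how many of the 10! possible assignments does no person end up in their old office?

1334961

!10 is the nearest integer to 10!/e.
10! = 3628800, and 3628800/e ≈ 1334960.92, so !10 = 1334961.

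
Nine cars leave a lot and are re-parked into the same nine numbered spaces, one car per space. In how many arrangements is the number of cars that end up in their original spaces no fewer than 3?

Sum C(9,i)·!(9-i) for i = 3..9:
  i=3: C(9,3)·!6 = 84·265 = 22260
  i=4: C(9,4)·!5 = 126·44 = 5544
  i=5: C(9,5)·!4 = 126·9 = 1134
  i=6: C(9,6)·!3 = 84·2 = 168
  i=7: C(9,7)·!2 = 36·1 = 36
  i=8: C(9,8)·!1 = 9·0 = 0
  i=9: C(9,9)·!0 = 1·1 = 1
Total = 29143.

29143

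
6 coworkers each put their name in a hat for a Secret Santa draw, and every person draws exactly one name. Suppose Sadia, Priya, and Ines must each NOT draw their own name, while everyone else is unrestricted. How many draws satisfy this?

426

Inclusion-exclusion on the 3 forbidden self-matches:
Σ_{j=0}^{3} (-1)^j C(3,j)(6-j)!
= C(3,0)·6! - C(3,1)·5! + C(3,2)·4! - C(3,3)·3!
= 720 - 360 + 72 - 6
= 426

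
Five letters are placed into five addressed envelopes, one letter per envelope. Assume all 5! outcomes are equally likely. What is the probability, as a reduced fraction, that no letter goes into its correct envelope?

11/30

Favorable outcomes: !5 = 44.
Total outcomes: 5! = 120.
Probability = 44/120 = 11/30.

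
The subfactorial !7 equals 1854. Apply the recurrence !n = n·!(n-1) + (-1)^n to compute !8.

14833

!8 = 8·1854 + 1 = 14833.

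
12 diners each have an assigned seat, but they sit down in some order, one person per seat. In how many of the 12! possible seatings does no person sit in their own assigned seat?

176214841

By inclusion-exclusion, !12 = Σ (-1)^k · 12!/k! for k=0..12
= 12! - 12!/1! + 12!/2! - 12!/3! + 12!/4! - 12!/5! + 12!/6! - 12!/7! + 12!/8! - 12!/9! + 12!/10! - 12!/11! + 12!/12!
= 479001600 - 479001600 + 239500800 - 79833600 + 19958400 - 3991680 + 665280 - 95040 + 11880 - 1320 + 132 - 12 + 1
= 176214841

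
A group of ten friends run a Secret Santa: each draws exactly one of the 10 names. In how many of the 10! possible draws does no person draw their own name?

Use !n = (n-1)(!(n-1) + !(n-2)).
!10 = 9·(133496 + 14833) = 9·148329 = 1334961

1334961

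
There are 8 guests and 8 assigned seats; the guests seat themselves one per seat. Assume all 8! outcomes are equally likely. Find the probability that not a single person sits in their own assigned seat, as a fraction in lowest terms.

Favorable outcomes: !8 = 14833.
Total outcomes: 8! = 40320.
Probability = 14833/40320 = 2119/5760.

2119/5760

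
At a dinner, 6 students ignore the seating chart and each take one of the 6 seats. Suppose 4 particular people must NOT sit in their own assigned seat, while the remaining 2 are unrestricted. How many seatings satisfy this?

Let A_j be the event that the j-th constrained one is fixed. By inclusion-exclusion over the 4 events:
Σ_{j=0}^{4} (-1)^j C(4,j)(6-j)!
= C(4,0)·6! - C(4,1)·5! + C(4,2)·4! - C(4,3)·3! + C(4,4)·2!
= 720 - 480 + 144 - 24 + 2
= 362

362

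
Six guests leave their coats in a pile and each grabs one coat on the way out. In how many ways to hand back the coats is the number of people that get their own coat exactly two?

135

Choose which 2 of the 6 are fixed: C(6,2) = 15.
The remaining 4 must be deranged: !4 = 9.
Total: 15 × 9 = 135.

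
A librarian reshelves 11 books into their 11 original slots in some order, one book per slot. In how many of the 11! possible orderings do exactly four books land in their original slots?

Choose which 4 of the 11 are fixed: C(11,4) = 330.
The remaining 7 must be deranged: !7 = 1854.
Total: 330 × 1854 = 611820.

611820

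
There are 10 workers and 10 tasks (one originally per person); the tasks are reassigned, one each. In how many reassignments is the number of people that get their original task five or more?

13264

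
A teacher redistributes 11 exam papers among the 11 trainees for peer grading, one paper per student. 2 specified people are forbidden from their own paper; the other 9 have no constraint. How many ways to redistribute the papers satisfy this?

33022080

Let A_j be the event that the j-th constrained one is fixed. By inclusion-exclusion over the 2 events:
Σ_{j=0}^{2} (-1)^j C(2,j)(11-j)!
= C(2,0)·11! - C(2,1)·10! + C(2,2)·9!
= 39916800 - 7257600 + 362880
= 33022080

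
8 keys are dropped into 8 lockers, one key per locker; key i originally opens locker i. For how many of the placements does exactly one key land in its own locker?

Choose which one of the 8 is fixed: C(8,1) = 8.
The remaining 7 must be deranged: !7 = 1854.
Total: 8 × 1854 = 14832.

14832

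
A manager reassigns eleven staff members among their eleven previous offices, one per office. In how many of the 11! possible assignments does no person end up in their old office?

14684570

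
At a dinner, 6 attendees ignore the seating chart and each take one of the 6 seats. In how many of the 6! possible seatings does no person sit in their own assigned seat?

265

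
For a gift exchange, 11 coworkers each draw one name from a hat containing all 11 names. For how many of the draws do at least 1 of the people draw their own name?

25232230

Sum C(11,i)·!(11-i) for i = 1..11:
  i=1: C(11,1)·!10 = 11·1334961 = 14684571
  i=2: C(11,2)·!9 = 55·133496 = 7342280
  i=3: C(11,3)·!8 = 165·14833 = 2447445
  i=4: C(11,4)·!7 = 330·1854 = 611820
  i=5: C(11,5)·!6 = 462·265 = 122430
  i=6: C(11,6)·!5 = 462·44 = 20328
  i=7: C(11,7)·!4 = 330·9 = 2970
  i=8: C(11,8)·!3 = 165·2 = 330
  i=9: C(11,9)·!2 = 55·1 = 55
  i=10: C(11,10)·!1 = 11·0 = 0
  i=11: C(11,11)·!0 = 1·1 = 1
Total = 25232230.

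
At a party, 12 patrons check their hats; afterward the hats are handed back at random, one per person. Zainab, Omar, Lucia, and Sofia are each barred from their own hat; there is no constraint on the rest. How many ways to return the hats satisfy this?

339696000

Let A_j be the event that the j-th constrained one is fixed. By inclusion-exclusion over the 4 events:
Σ_{j=0}^{4} (-1)^j C(4,j)(12-j)!
= C(4,0)·12! - C(4,1)·11! + C(4,2)·10! - C(4,3)·9! + C(4,4)·8!
= 479001600 - 159667200 + 21772800 - 1451520 + 40320
= 339696000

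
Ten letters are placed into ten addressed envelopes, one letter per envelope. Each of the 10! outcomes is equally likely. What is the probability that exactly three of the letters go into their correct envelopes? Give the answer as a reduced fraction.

103/1680

Favorable outcomes: C(10,3)·!7 = 120·1854 = 222480.
Total outcomes: 10! = 3628800.
Probability = 222480/3628800 = 103/1680.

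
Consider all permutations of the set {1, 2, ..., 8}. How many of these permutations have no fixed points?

Use !n = n·!(n-1) + (-1)^n.
!8 = 8·1854 + 1 = 14833

14833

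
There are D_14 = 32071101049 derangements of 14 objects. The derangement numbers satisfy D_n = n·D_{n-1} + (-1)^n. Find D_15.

D_15 = 15·32071101049 - 1 = 481066515734.

481066515734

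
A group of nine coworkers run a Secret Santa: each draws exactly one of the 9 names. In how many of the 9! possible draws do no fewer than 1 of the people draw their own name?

229384

Sum C(9,i)·!(9-i) for i = 1..9:
  i=1: C(9,1)·!8 = 9·14833 = 133497
  i=2: C(9,2)·!7 = 36·1854 = 66744
  i=3: C(9,3)·!6 = 84·265 = 22260
  i=4: C(9,4)·!5 = 126·44 = 5544
  i=5: C(9,5)·!4 = 126·9 = 1134
  i=6: C(9,6)·!3 = 84·2 = 168
  i=7: C(9,7)·!2 = 36·1 = 36
  i=8: C(9,8)·!1 = 9·0 = 0
  i=9: C(9,9)·!0 = 1·1 = 1
Total = 229384.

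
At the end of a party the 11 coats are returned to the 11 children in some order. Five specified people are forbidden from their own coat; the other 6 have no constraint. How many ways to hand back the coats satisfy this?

25022880

Let A_j be the event that the j-th constrained one is fixed. By inclusion-exclusion over the 5 events:
Σ_{j=0}^{5} (-1)^j C(5,j)(11-j)!
= C(5,0)·11! - C(5,1)·10! + C(5,2)·9! - C(5,3)·8! + C(5,4)·7! - C(5,5)·6!
= 39916800 - 18144000 + 3628800 - 403200 + 25200 - 720
= 25022880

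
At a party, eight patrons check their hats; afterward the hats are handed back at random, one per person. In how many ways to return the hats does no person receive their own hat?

14833

!8 is the nearest integer to 8!/e.
8! = 40320, and 40320/e ≈ 14832.90, so !8 = 14833.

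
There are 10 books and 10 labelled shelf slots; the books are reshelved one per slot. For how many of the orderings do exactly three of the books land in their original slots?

222480

Pick the 3 fixed positions: C(10,3) = 120 ways.
The remaining 7 must be deranged: !7 = 1854.
Total: 120 × 1854 = 222480.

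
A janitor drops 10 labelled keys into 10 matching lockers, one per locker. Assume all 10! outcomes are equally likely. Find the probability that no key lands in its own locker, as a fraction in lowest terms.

Favorable outcomes: !10 = 1334961.
Total outcomes: 10! = 3628800.
Probability = 1334961/3628800 = 16481/44800.

16481/44800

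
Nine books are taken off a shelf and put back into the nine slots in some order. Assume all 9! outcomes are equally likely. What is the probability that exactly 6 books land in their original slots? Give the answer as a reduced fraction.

1/2160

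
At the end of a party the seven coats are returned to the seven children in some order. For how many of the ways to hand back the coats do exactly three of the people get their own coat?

315

Pick the 3 fixed positions: C(7,3) = 35 ways.
The other 4 form a derangement: !4 = 9.
Total: 35 × 9 = 315.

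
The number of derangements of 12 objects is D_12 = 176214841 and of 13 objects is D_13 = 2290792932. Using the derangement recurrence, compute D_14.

D_14 = (14-1)·(D_13 + D_12) = 13·(2290792932 + 176214841) = 13·2467007773 = 32071101049.

32071101049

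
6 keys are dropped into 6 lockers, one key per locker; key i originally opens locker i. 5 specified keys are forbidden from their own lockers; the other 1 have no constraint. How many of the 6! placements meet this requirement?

Inclusion-exclusion on the 5 forbidden self-matches:
Σ_{j=0}^{5} (-1)^j C(5,j)(6-j)!
= C(5,0)·6! - C(5,1)·5! + C(5,2)·4! - C(5,3)·3! + C(5,4)·2! - C(5,5)·1!
= 720 - 600 + 240 - 60 + 10 - 1
= 309

309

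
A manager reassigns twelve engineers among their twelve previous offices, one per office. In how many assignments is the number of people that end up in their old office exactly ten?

66

Pick the 10 fixed positions: C(12,10) = 66 ways.
The remaining 2 must be deranged: !2 = 1.
Total: 66 × 1 = 66.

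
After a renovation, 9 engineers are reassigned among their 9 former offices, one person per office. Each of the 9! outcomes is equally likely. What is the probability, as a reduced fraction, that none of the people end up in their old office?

16687/45360

Favorable outcomes: !9 = 133496.
Total outcomes: 9! = 362880.
Probability = 133496/362880 = 16687/45360.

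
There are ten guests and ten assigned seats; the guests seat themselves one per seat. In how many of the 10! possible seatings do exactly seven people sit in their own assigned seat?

Choose which 7 of the 10 are fixed: C(10,7) = 120.
The remaining 3 must be deranged: !3 = 2.
Total: 120 × 2 = 240.

240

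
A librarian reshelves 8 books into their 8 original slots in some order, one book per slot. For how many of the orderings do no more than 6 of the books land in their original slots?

40319

# with exactly i fixed is C(8,i)·!(8-i); sum over i=0..6:
  i=0: C(8,0)·!8 = 1·14833 = 14833
  i=1: C(8,1)·!7 = 8·1854 = 14832
  i=2: C(8,2)·!6 = 28·265 = 7420
  i=3: C(8,3)·!5 = 56·44 = 2464
  i=4: C(8,4)·!4 = 70·9 = 630
  i=5: C(8,5)·!3 = 56·2 = 112
  i=6: C(8,6)·!2 = 28·1 = 28
Total = 40319.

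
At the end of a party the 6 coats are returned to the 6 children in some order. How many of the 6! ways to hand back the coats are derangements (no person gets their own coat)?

265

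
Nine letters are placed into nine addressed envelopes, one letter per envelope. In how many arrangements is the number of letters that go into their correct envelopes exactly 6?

168

Pick the 6 fixed positions: C(9,6) = 84 ways.
The remaining 3 must be deranged: !3 = 2.
Total: 84 × 2 = 168.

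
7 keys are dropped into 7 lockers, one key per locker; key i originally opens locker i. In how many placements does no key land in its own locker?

1854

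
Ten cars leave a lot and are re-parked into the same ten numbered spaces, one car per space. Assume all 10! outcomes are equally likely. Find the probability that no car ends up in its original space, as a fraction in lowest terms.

Favorable outcomes: !10 = 1334961.
Total outcomes: 10! = 3628800.
Probability = 1334961/3628800 = 16481/44800.

16481/44800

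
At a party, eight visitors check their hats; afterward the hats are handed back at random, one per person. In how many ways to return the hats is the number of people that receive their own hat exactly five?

112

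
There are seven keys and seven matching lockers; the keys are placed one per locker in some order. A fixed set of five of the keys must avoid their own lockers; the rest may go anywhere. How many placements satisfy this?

Let A_j be the event that the j-th constrained one is fixed. By inclusion-exclusion over the 5 events:
Σ_{j=0}^{5} (-1)^j C(5,j)(7-j)!
= C(5,0)·7! - C(5,1)·6! + C(5,2)·5! - C(5,3)·4! + C(5,4)·3! - C(5,5)·2!
= 5040 - 3600 + 1200 - 240 + 30 - 2
= 2428

2428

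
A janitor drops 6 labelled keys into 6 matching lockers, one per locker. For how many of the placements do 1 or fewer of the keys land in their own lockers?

529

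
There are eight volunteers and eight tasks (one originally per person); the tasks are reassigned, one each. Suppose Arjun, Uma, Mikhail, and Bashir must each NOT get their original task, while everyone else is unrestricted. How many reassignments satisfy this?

24024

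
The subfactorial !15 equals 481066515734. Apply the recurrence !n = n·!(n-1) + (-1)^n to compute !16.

!16 = 16·481066515734 + 1 = 7697064251745.

7697064251745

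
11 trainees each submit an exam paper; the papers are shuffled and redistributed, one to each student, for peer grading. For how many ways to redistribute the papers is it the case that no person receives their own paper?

14684570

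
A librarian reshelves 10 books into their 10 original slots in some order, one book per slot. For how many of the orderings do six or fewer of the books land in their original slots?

3628514

Sum C(10,i)·!(10-i) for i = 0..6:
  i=0: C(10,0)·!10 = 1·1334961 = 1334961
  i=1: C(10,1)·!9 = 10·133496 = 1334960
  i=2: C(10,2)·!8 = 45·14833 = 667485
  i=3: C(10,3)·!7 = 120·1854 = 222480
  i=4: C(10,4)·!6 = 210·265 = 55650
  i=5: C(10,5)·!5 = 252·44 = 11088
  i=6: C(10,6)·!4 = 210·9 = 1890
Total = 3628514.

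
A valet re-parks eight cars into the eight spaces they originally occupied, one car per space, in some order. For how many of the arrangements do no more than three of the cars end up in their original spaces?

39549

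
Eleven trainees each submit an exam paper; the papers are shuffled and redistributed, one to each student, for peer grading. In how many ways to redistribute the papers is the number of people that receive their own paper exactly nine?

55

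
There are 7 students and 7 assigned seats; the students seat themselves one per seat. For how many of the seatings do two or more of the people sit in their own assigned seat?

1331

# with exactly i fixed is C(7,i)·!(7-i); sum over i=2..7:
  i=2: C(7,2)·!5 = 21·44 = 924
  i=3: C(7,3)·!4 = 35·9 = 315
  i=4: C(7,4)·!3 = 35·2 = 70
  i=5: C(7,5)·!2 = 21·1 = 21
  i=6: C(7,6)·!1 = 7·0 = 0
  i=7: C(7,7)·!0 = 1·1 = 1
Total = 1331.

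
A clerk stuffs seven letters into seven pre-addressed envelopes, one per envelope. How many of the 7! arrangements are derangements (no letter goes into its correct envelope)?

1854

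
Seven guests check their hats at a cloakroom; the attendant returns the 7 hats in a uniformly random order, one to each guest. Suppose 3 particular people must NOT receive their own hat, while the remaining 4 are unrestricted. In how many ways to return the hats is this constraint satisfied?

3216

Let A_j be the event that the j-th constrained one is fixed. By inclusion-exclusion over the 3 events:
Σ_{j=0}^{3} (-1)^j C(3,j)(7-j)!
= C(3,0)·7! - C(3,1)·6! + C(3,2)·5! - C(3,3)·4!
= 5040 - 2160 + 360 - 24
= 3216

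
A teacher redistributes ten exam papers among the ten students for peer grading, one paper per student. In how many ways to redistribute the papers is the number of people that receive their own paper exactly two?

Pick the 2 fixed positions: C(10,2) = 45 ways.
The other 8 form a derangement: !8 = 14833.
Total: 45 × 14833 = 667485.

667485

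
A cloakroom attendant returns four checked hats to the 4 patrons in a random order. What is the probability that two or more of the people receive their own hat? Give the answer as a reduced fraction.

Favorable outcomes: Σ_{i≥2} C(4,i)·!(4-i) = 6·1 + 4·0 + 1·1 = 7.
Total outcomes: 4! = 24.
Probability = 7/24 = 7/24.

7/24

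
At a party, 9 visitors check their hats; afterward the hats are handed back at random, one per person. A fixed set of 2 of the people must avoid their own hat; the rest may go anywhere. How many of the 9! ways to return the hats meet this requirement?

287280

Let A_j be the event that the j-th constrained one is fixed. By inclusion-exclusion over the 2 events:
Σ_{j=0}^{2} (-1)^j C(2,j)(9-j)!
= C(2,0)·9! - C(2,1)·8! + C(2,2)·7!
= 362880 - 80640 + 5040
= 287280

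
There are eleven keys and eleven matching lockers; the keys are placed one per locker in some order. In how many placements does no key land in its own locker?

By inclusion-exclusion, !11 = Σ (-1)^k · 11!/k! for k=0..11
= 11! - 11!/1! + 11!/2! - 11!/3! + 11!/4! - 11!/5! + 11!/6! - 11!/7! + 11!/8! - 11!/9! + 11!/10! - 11!/11!
= 39916800 - 39916800 + 19958400 - 6652800 + 1663200 - 332640 + 55440 - 7920 + 990 - 110 + 11 - 1
= 14684570

14684570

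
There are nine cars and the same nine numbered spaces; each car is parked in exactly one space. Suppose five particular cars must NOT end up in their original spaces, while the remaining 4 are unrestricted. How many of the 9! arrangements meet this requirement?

205056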